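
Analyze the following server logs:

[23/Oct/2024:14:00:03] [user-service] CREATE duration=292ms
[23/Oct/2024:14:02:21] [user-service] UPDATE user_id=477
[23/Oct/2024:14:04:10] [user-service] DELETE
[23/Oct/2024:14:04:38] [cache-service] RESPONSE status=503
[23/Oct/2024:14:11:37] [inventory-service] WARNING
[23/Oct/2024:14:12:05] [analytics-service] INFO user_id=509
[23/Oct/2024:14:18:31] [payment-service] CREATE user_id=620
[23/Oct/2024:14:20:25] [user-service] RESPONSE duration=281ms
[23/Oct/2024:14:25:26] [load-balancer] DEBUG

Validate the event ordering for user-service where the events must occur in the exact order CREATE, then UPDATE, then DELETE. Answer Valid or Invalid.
Valid

To validate ordering:

1. Required order: CREATE → UPDATE → DELETE
2. Rule: the events must occur in the exact order CREATE, then UPDATE, then DELETE
3. Check actual order of events for user-service
4. Result: Valid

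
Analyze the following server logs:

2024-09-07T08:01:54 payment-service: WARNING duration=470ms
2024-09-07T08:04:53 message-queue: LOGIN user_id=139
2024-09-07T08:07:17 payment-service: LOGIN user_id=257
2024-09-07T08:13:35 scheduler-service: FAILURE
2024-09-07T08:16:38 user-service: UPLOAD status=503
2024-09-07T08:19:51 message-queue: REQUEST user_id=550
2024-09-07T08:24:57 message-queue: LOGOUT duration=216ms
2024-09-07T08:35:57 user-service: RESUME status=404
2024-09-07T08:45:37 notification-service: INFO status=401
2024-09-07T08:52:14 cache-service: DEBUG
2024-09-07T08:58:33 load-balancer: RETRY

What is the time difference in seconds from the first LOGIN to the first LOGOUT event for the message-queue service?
1204

To find the time between events:

1. Locate the first LOGIN event for message-queue: 2024-09-07T08:04:53
2. Locate the first LOGOUT event for message-queue: 2024-09-07T08:24:57
3. Calculate the difference: 2024-09-07T08:24:57 - 2024-09-07T08:04:53 = 1204 seconds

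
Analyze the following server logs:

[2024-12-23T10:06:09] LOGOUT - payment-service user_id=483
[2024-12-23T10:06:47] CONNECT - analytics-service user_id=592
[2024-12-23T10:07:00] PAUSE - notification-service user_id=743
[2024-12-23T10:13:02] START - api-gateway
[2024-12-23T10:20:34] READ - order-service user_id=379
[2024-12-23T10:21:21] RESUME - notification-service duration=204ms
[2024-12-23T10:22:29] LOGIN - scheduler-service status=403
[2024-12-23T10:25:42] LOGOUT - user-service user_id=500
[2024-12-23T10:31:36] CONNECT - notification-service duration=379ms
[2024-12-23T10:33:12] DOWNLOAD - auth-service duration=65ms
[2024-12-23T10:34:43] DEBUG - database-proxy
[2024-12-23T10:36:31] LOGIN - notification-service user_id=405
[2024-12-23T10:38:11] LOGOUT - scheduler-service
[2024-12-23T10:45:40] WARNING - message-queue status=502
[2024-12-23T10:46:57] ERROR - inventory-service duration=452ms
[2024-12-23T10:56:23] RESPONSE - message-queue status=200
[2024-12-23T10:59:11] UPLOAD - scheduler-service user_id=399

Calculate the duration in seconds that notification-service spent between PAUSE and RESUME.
861

To calculate state duration:

1. Find PAUSE event for notification-service: 2024-12-23T10:07:00
2. Find RESUME event for notification-service: 2024-12-23T10:21:21
3. Calculate duration: 2024-12-23T10:21:21 - 2024-12-23T10:07:00 = 861 seconds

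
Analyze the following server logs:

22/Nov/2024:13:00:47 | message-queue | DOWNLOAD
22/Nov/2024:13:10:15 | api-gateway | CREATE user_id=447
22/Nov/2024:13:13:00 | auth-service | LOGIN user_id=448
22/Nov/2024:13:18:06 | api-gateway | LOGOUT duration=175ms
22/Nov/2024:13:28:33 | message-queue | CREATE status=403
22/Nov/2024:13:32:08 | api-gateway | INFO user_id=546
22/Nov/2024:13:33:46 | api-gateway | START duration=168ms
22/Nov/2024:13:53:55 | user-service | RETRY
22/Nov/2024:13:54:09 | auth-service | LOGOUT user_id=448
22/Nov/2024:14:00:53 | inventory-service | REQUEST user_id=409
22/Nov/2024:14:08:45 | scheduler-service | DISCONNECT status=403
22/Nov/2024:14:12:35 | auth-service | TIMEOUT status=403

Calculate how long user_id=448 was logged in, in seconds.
2469

To calculate session duration:

1. Find LOGIN event for user_id=448: 22/Nov/2024:13:13:00
2. Find LOGOUT event for user_id=448: 22/Nov/2024:13:54:09
3. Session duration: 22/Nov/2024:13:54:09 - 22/Nov/2024:13:13:00 = 2469 seconds (41 minutes)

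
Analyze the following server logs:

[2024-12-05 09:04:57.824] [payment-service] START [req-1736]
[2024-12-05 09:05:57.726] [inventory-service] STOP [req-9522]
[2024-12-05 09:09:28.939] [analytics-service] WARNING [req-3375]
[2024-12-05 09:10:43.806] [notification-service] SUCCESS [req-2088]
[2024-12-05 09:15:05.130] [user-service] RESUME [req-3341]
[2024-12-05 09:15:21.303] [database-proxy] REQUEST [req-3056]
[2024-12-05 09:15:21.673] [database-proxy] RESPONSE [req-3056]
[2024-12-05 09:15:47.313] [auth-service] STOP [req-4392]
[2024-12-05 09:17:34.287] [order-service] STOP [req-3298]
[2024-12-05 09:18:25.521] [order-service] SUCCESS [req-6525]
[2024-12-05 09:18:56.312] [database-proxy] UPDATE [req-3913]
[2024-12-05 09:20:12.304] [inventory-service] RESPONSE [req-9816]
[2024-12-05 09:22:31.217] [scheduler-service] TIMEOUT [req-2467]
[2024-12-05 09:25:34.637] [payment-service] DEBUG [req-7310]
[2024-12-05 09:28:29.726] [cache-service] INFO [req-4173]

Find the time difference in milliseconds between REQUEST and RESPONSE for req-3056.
370

To calculate latency:

1. Find REQUEST with id req-3056: 2024-12-05 09:15:21.303
2. Find RESPONSE with id req-3056: 2024-12-05 09:15:21.673
3. Latency: 2024-12-05 09:15:21.673 - 2024-12-05 09:15:21.303 = 370ms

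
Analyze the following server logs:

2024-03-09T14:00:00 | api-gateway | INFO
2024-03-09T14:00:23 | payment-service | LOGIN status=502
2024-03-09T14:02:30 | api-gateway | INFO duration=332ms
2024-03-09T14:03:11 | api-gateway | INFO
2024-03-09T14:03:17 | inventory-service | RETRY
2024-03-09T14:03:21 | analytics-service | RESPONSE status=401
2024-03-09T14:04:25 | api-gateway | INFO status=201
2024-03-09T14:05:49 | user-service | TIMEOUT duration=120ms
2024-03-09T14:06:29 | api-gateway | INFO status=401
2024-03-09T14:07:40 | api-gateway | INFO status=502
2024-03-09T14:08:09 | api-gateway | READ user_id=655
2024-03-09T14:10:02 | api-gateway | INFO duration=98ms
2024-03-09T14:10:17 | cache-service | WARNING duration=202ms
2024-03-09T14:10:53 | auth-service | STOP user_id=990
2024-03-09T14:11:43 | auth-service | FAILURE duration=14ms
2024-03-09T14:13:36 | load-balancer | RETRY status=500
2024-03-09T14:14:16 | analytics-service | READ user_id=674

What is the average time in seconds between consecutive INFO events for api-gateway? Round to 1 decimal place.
100.3

To calculate average interval:

1. Find all INFO events for api-gateway in order
2. Calculate time gaps between consecutive events
3. Compute mean of gaps: 602 / 6 = 100.3 seconds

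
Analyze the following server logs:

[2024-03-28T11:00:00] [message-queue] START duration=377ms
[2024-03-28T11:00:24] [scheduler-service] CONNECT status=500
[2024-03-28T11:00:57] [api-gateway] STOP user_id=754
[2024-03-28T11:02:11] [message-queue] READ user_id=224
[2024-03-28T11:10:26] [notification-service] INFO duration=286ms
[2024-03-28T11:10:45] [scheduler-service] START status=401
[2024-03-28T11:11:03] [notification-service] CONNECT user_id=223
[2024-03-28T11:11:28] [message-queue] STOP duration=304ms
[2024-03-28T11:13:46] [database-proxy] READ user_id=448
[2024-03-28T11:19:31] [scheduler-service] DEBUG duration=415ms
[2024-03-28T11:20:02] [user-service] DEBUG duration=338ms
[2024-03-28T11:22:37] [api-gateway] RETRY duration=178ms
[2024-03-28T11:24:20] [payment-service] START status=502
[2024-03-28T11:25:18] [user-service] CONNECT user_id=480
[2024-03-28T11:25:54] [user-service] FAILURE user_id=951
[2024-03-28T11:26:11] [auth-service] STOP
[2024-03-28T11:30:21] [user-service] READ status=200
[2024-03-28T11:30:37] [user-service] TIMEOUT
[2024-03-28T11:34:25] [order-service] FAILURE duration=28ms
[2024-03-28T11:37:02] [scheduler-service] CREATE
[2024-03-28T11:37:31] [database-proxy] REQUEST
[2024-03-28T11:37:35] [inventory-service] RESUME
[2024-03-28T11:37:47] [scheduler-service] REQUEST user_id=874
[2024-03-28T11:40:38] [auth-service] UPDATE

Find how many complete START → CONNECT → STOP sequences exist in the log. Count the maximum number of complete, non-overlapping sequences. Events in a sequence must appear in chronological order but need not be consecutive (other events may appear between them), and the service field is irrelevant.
3

To count sequences:

1. Look for pattern: START → CONNECT → STOP
2. Greedily scan the log in chronological order, matching each sequence element in turn (ignoring service)
3. Each time the full pattern completes, increment the count and restart matching from the next event
4. Complete non-overlapping sequences found: 3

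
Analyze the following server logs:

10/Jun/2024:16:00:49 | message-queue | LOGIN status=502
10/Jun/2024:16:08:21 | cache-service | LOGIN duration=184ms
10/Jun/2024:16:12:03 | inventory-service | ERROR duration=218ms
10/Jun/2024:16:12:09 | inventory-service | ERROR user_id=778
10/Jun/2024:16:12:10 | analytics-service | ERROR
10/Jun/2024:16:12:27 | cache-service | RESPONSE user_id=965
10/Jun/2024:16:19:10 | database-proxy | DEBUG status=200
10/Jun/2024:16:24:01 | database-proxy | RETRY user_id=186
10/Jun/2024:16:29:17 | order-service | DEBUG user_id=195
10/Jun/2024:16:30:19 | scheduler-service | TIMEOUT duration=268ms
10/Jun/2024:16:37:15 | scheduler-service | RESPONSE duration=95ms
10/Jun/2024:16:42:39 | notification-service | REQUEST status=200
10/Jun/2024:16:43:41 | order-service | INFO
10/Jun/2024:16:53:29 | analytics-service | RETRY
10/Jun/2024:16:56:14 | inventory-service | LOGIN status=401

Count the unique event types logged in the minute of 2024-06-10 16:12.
2

To count unique event types:

1. Filter events in the minute starting at 2024-06-10 16:12
2. Extract event types from matching entries
3. Count unique types: 2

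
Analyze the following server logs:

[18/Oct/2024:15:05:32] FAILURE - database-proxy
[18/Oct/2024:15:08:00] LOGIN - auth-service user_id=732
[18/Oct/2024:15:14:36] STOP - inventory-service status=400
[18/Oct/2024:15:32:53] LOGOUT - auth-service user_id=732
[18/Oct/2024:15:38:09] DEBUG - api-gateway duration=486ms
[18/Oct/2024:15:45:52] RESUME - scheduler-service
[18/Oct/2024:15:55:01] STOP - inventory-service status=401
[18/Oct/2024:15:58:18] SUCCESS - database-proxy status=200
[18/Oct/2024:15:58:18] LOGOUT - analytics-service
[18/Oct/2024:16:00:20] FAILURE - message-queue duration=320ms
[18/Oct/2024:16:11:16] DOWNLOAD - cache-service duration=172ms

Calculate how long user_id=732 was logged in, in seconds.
1493

To calculate session duration:

1. Find LOGIN event for user_id=732: 18/Oct/2024:15:08:00
2. Find LOGOUT event for user_id=732: 18/Oct/2024:15:32:53
3. Session duration: 18/Oct/2024:15:32:53 - 18/Oct/2024:15:08:00 = 1493 seconds (24 minutes)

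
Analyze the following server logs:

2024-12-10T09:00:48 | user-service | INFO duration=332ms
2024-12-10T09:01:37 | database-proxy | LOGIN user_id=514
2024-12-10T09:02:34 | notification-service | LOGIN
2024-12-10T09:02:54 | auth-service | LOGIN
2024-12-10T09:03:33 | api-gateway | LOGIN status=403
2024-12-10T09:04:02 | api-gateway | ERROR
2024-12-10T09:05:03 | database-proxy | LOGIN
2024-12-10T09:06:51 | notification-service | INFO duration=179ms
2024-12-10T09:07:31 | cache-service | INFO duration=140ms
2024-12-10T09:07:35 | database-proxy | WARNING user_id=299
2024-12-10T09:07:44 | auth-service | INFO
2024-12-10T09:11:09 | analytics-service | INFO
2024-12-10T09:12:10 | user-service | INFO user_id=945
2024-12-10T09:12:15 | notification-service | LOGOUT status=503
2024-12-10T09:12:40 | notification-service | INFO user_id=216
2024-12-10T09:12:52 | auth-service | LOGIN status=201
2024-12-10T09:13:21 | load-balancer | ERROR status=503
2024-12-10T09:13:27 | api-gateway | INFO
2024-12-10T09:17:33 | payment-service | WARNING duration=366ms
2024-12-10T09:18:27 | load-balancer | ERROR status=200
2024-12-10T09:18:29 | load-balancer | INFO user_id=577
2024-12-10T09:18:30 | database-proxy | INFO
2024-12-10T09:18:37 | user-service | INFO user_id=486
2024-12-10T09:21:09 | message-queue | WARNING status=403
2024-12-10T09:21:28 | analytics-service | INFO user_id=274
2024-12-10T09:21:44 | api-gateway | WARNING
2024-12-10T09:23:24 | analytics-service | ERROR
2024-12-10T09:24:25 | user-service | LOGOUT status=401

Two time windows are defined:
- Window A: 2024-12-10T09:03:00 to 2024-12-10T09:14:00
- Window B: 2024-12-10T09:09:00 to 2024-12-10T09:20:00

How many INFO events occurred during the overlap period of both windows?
4

To find overlap events:

1. Window A: 2024-12-10T09:03:00 to 2024-12-10T09:14:00
2. Window B: 2024-12-10T09:09:00 to 2024-12-10T09:20:00
3. Overlap period: 2024-12-10T09:09:00 to 2024-12-10T09:14:00
4. Count INFO events in overlap: 4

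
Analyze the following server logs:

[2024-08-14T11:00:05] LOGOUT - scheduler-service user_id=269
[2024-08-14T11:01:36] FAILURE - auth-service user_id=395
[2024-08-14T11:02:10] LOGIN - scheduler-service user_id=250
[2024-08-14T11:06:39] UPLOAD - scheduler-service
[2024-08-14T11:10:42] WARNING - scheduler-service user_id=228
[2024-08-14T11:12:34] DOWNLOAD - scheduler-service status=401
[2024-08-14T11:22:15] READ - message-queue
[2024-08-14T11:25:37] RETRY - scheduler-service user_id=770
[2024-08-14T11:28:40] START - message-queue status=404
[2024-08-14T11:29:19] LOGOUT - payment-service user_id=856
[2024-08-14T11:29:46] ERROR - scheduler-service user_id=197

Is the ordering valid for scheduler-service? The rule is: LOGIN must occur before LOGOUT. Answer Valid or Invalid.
Invalid

To validate ordering:

1. Required order: LOGIN → LOGOUT
2. Rule: LOGIN must occur before LOGOUT
3. Check actual order of events for scheduler-service
4. Result: Invalid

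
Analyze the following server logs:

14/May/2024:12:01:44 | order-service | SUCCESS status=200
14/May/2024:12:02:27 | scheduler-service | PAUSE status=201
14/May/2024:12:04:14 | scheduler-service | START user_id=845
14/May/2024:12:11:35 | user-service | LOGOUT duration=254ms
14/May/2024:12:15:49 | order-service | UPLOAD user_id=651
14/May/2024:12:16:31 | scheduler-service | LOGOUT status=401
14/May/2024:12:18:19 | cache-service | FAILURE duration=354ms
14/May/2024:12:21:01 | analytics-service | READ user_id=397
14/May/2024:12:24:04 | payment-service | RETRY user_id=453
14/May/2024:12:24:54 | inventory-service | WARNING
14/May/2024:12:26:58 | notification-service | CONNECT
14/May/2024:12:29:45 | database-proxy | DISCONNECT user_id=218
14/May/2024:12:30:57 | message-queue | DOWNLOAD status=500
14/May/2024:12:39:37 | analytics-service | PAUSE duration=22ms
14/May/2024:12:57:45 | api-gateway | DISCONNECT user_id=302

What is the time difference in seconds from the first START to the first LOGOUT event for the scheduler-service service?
737

To find the time between events:

1. Locate the first START event for scheduler-service: 14/May/2024:12:04:14
2. Locate the first LOGOUT event for scheduler-service: 14/May/2024:12:16:31
3. Calculate the difference: 14/May/2024:12:16:31 - 14/May/2024:12:04:14 = 737 seconds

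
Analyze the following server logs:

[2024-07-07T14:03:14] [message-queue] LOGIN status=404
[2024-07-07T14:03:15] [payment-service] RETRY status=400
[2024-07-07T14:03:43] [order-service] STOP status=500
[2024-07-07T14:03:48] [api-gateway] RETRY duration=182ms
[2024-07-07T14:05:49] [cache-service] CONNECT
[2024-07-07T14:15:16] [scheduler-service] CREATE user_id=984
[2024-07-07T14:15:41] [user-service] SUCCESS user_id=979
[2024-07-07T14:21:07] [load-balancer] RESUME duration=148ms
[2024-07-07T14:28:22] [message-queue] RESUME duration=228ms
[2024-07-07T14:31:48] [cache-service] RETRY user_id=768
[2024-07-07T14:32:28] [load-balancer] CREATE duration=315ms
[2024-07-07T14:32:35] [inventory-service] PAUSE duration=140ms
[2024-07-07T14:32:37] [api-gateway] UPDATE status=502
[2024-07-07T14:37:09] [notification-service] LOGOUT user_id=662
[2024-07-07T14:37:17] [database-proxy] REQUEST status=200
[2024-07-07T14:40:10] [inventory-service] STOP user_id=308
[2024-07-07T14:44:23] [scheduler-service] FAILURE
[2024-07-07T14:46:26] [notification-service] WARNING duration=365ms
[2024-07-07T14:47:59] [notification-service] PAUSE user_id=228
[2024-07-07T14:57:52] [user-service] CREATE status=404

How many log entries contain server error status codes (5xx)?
2

To find matching entries:

1. Pattern to match: server error status codes (5xx)
2. Scan each log entry for the pattern
3. Count matches: 2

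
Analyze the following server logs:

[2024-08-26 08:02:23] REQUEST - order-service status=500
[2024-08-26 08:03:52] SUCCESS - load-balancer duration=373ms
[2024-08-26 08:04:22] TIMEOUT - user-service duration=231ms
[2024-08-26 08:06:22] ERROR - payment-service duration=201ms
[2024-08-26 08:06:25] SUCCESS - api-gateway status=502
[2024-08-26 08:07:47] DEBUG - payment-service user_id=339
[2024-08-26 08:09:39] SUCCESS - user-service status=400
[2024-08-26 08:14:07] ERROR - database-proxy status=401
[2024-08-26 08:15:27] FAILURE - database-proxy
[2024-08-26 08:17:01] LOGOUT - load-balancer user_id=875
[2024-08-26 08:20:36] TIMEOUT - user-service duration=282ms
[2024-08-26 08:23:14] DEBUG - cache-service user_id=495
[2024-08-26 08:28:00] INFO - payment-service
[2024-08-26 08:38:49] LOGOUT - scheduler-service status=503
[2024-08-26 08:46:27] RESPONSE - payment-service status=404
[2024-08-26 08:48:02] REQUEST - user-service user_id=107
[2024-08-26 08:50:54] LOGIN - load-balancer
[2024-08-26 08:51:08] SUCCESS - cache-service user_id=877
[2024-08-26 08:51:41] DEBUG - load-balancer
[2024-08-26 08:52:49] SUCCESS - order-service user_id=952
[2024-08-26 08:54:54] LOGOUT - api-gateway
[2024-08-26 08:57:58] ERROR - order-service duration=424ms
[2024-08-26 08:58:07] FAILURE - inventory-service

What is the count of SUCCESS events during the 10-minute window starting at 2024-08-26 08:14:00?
0

To count events in the time window:

1. Window boundaries: 2024-08-26 08:14:00 to 2024-08-26 08:24:00
2. Filter for SUCCESS events within this window
3. Count matching events: 0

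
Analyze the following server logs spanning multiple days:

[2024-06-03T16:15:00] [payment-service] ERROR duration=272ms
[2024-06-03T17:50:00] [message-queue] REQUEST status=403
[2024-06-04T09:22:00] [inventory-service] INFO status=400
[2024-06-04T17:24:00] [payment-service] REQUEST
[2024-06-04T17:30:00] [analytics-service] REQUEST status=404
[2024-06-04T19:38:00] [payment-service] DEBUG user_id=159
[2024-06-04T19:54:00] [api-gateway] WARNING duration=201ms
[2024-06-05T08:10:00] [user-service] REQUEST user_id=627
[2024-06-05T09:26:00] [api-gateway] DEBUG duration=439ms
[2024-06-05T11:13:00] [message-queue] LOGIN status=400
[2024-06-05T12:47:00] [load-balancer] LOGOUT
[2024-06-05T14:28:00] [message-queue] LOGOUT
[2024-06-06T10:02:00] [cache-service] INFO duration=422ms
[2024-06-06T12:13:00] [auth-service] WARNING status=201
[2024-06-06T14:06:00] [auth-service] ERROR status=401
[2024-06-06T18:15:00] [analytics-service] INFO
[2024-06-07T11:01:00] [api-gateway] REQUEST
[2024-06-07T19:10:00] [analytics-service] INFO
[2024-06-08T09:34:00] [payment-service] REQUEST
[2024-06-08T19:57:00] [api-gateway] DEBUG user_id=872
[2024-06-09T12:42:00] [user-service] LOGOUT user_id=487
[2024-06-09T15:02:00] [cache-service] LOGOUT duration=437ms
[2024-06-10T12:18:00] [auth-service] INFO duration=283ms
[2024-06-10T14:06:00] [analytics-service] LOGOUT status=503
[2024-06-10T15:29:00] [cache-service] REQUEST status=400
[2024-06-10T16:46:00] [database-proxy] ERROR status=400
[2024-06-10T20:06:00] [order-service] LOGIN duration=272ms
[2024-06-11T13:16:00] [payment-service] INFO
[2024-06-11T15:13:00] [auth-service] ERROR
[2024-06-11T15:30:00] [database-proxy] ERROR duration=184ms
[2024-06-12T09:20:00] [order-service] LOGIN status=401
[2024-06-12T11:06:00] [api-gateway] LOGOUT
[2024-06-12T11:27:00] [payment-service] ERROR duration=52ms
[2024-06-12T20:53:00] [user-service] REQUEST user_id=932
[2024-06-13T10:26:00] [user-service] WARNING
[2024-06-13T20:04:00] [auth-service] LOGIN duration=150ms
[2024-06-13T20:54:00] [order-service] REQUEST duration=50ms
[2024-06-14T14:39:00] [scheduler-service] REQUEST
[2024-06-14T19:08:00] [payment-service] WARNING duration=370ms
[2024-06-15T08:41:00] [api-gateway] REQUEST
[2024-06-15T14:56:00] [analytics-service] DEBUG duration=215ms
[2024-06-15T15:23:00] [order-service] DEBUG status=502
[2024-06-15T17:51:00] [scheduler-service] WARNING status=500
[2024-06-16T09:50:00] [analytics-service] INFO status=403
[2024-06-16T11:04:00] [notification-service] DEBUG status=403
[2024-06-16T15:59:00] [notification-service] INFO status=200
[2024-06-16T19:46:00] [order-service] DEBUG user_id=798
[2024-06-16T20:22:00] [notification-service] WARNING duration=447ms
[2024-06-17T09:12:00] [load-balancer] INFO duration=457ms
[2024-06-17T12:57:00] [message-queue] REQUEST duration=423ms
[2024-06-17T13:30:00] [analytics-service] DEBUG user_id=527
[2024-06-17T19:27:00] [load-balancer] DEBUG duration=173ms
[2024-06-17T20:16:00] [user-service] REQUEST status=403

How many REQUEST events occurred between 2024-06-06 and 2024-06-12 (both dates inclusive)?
4

To filter by date range:

1. Date range: 2024-06-06 through 2024-06-12, both dates inclusive
2. Filter for REQUEST events whose date falls in this range
3. Count matching events: 4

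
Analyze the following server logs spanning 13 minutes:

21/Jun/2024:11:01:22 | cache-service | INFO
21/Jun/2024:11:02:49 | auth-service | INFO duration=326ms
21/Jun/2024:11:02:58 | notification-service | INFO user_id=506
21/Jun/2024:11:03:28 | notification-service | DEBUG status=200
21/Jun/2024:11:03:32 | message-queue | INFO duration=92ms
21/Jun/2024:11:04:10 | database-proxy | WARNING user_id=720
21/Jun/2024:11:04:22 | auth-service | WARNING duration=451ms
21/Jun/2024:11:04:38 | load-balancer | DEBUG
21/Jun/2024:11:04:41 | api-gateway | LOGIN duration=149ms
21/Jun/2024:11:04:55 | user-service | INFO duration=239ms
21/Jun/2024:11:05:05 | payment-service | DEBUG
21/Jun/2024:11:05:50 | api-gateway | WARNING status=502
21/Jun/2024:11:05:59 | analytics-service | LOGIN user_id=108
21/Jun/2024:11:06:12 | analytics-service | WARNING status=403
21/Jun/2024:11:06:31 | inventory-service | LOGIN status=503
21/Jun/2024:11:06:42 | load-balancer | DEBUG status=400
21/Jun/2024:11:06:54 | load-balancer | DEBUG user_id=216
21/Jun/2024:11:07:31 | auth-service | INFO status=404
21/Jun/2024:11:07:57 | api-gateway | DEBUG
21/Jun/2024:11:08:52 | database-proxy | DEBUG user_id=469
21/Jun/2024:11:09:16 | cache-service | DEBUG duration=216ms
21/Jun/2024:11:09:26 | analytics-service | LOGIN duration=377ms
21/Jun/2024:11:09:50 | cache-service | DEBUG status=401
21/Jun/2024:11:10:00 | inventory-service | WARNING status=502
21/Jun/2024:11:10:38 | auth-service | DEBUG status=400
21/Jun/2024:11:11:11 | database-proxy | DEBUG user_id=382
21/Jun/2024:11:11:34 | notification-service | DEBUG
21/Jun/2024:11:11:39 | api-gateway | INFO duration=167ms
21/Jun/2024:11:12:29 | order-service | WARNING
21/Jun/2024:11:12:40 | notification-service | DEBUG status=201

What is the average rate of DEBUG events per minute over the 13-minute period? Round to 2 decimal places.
1.0

To calculate the rate:

1. Count total DEBUG events: 13
2. Total time period: 13 minutes
3. Rate = 13 / 13 = 1.0 events per minute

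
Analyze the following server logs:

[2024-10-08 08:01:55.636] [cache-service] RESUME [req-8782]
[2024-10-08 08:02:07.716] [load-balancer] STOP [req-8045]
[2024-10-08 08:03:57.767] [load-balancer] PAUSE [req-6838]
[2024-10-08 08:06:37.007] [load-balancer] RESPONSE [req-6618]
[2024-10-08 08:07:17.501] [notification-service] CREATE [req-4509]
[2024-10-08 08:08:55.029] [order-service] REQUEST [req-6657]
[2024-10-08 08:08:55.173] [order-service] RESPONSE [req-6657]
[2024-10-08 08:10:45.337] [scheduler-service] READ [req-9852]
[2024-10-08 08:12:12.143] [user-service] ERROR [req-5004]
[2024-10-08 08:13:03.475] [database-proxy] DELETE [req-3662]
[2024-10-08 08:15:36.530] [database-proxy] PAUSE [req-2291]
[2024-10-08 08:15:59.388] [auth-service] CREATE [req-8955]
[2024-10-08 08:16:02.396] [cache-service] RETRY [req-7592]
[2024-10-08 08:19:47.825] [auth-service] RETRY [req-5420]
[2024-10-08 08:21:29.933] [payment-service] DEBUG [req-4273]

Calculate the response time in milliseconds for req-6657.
144

To calculate latency:

1. Find REQUEST with id req-6657: 2024-10-08 08:08:55.029
2. Find RESPONSE with id req-6657: 2024-10-08 08:08:55.173
3. Latency: 2024-10-08 08:08:55.173 - 2024-10-08 08:08:55.029 = 144ms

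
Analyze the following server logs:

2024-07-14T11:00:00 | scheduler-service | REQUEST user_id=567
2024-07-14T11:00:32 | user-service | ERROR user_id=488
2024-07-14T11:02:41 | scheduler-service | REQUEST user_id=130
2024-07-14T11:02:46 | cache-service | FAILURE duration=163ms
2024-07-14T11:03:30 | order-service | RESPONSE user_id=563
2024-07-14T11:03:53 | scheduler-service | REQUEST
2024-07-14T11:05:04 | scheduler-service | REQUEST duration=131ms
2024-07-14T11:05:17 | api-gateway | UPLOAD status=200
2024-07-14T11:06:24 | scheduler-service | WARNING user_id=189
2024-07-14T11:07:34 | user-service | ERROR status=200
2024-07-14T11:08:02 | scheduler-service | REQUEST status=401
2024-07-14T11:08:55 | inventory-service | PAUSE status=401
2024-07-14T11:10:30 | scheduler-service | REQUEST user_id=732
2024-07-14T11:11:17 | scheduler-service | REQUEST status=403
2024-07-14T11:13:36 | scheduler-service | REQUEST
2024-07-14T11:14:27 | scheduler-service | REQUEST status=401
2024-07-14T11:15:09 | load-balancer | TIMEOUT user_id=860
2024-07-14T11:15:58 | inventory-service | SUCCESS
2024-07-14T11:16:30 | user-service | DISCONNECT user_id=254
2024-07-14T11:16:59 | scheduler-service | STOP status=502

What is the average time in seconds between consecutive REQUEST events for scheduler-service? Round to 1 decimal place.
108.4

To calculate average interval:

1. Find all REQUEST events for scheduler-service in order
2. Calculate time gaps between consecutive events
3. Compute mean of gaps: 867 / 8 = 108.4 seconds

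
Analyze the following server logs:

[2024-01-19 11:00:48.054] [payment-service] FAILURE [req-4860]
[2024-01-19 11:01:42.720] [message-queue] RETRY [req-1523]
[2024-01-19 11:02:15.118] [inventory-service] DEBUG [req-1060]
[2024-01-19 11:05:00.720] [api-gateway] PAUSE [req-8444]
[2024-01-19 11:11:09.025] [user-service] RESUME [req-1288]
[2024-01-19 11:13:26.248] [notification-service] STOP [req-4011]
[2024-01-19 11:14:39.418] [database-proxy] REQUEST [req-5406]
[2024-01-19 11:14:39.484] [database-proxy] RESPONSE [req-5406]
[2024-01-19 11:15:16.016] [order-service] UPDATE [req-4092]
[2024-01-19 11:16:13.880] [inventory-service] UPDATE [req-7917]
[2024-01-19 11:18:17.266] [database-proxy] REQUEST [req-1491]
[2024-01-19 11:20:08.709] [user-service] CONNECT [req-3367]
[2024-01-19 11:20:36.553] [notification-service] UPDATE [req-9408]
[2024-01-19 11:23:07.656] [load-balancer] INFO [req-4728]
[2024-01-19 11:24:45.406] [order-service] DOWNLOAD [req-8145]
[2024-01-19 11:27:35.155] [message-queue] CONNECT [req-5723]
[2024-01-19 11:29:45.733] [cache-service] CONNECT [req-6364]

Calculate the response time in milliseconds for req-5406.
66

To calculate latency:

1. Find REQUEST with id req-5406: 2024-01-19 11:14:39.418
2. Find RESPONSE with id req-5406: 2024-01-19 11:14:39.484
3. Latency: 2024-01-19 11:14:39.484 - 2024-01-19 11:14:39.418 = 66ms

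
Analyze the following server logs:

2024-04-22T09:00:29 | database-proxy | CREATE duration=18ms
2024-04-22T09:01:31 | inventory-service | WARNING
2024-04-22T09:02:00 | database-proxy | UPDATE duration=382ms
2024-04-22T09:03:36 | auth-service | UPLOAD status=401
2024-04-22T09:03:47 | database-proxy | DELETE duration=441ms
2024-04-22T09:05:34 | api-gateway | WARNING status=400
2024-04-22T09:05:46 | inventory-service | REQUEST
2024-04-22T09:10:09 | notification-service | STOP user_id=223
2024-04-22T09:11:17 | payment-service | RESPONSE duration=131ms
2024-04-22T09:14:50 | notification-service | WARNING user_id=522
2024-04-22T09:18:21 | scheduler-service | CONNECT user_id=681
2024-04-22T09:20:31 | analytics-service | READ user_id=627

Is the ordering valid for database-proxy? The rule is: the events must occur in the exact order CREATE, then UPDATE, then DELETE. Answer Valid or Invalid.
Valid

To validate ordering:

1. Required order: CREATE → UPDATE → DELETE
2. Rule: the events must occur in the exact order CREATE, then UPDATE, then DELETE
3. Check actual order of events for database-proxy
4. Result: Valid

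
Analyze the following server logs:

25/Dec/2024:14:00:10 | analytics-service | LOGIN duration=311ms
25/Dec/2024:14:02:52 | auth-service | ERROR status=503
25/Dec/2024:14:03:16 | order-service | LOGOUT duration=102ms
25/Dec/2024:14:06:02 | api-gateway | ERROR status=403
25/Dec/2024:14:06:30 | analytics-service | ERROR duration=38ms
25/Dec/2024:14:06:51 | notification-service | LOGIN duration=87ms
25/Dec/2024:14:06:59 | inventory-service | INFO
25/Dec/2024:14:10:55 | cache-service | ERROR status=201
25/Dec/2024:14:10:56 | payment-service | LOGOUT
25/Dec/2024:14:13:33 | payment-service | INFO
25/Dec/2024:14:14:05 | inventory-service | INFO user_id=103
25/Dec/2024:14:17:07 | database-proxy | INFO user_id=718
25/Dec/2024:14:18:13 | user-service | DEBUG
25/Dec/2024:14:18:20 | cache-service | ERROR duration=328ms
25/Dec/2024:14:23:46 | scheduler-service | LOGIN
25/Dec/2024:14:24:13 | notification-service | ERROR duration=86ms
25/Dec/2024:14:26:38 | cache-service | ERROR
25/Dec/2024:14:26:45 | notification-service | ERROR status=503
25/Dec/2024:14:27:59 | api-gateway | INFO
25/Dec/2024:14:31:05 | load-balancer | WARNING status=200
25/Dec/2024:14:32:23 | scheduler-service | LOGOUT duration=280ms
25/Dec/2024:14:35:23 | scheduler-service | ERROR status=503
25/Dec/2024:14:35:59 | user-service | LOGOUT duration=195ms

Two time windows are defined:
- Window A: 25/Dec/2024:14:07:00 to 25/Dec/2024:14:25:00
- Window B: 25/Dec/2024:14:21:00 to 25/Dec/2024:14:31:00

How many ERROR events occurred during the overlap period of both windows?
1

To find overlap events:

1. Window A: 25/Dec/2024:14:07:00 to 25/Dec/2024:14:25:00
2. Window B: 25/Dec/2024:14:21:00 to 25/Dec/2024:14:31:00
3. Overlap period: 25/Dec/2024:14:21:00 to 25/Dec/2024:14:25:00
4. Count ERROR events in overlap: 1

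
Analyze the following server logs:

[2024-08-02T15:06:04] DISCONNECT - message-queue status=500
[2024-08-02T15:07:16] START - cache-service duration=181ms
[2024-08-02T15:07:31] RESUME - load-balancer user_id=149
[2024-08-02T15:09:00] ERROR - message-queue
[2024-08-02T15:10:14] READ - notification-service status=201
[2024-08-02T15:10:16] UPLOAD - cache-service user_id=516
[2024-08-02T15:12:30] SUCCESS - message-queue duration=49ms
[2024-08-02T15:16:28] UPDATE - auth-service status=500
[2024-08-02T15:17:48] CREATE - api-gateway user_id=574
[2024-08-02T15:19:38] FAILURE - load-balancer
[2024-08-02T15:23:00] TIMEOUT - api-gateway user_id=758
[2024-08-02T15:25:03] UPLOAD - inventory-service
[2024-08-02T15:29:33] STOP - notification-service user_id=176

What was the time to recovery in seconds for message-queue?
210

To calculate recovery time:

1. Find ERROR event for message-queue: 2024-08-02T15:09:00
2. Find next SUCCESS event for message-queue: 2024-08-02T15:12:30
3. Recovery time: 2024-08-02T15:12:30 - 2024-08-02T15:09:00 = 210 seconds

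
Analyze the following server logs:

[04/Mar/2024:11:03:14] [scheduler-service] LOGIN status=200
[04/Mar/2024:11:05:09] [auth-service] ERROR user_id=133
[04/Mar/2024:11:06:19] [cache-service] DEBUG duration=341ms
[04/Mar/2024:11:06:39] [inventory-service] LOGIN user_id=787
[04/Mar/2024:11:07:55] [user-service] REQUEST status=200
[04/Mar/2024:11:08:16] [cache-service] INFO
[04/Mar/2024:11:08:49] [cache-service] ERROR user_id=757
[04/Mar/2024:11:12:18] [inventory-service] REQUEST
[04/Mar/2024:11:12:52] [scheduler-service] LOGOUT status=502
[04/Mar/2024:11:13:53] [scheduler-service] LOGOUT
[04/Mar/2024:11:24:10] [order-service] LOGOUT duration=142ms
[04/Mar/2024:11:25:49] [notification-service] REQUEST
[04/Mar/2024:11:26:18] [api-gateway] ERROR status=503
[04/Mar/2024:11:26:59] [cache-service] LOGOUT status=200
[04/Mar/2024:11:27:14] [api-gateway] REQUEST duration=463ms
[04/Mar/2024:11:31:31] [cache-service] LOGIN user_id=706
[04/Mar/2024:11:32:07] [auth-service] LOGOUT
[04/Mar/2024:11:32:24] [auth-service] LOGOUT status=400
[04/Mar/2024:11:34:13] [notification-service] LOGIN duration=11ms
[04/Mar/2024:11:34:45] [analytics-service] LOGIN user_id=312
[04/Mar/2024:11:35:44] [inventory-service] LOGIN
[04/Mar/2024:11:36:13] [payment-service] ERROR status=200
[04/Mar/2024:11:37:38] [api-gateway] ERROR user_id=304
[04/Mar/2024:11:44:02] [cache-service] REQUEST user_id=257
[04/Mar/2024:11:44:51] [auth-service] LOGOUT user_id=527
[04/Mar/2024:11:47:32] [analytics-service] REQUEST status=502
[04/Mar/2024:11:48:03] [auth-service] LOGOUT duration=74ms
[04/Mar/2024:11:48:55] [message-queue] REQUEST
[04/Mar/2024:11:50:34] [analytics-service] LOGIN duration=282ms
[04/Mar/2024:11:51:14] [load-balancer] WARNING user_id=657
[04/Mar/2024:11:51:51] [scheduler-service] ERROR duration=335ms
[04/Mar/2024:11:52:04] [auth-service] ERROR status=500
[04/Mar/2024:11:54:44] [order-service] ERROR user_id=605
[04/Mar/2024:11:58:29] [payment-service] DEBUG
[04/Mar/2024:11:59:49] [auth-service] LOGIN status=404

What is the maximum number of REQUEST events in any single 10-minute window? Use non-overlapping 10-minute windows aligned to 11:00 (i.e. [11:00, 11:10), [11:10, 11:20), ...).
3

To find the burst window:

1. Divide the log period into non-overlapping 10-minute windows starting at 11:00
2. Count REQUEST events in each window
3. Find the window with maximum count
4. Maximum events in a window: 3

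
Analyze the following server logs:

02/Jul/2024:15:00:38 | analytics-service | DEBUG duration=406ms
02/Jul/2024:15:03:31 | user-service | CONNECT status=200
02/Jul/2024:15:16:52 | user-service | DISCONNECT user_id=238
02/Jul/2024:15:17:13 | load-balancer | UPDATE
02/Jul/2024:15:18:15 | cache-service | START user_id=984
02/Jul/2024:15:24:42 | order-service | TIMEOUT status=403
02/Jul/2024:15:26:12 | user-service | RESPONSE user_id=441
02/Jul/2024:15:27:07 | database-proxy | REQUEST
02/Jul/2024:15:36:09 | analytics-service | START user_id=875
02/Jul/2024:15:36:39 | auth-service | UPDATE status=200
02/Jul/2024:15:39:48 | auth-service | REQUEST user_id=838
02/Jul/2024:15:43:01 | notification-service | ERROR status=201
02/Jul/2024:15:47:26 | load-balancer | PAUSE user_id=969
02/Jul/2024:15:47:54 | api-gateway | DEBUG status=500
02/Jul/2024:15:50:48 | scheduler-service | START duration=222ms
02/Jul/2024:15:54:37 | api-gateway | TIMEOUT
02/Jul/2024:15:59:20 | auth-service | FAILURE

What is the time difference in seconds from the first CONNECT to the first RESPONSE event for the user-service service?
1361

To find the time between events:

1. Locate the first CONNECT event for user-service: 02/Jul/2024:15:03:31
2. Locate the first RESPONSE event for user-service: 02/Jul/2024:15:26:12
3. Calculate the difference: 02/Jul/2024:15:26:12 - 02/Jul/2024:15:03:31 = 1361 seconds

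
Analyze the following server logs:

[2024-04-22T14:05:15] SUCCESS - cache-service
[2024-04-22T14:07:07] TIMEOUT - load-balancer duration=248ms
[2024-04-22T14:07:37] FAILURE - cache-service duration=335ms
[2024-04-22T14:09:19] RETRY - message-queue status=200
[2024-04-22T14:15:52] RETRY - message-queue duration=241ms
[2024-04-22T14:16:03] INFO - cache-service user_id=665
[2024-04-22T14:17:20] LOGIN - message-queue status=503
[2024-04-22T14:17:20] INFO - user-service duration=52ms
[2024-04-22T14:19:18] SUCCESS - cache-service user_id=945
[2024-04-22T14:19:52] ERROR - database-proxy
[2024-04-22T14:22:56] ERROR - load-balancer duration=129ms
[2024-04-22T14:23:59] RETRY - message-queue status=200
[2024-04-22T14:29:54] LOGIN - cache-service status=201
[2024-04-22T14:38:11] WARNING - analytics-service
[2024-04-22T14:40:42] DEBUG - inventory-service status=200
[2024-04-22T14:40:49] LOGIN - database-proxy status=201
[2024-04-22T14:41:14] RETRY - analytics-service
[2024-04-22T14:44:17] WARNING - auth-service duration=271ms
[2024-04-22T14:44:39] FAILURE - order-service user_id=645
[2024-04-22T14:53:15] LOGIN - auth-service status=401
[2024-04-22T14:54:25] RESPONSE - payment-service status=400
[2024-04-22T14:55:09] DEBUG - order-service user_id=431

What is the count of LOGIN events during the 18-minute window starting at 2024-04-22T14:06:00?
1

To count events in the time window:

1. Window boundaries: 2024-04-22T14:06:00 to 2024-04-22T14:24:00
2. Filter for LOGIN events within this window
3. Count matching events: 1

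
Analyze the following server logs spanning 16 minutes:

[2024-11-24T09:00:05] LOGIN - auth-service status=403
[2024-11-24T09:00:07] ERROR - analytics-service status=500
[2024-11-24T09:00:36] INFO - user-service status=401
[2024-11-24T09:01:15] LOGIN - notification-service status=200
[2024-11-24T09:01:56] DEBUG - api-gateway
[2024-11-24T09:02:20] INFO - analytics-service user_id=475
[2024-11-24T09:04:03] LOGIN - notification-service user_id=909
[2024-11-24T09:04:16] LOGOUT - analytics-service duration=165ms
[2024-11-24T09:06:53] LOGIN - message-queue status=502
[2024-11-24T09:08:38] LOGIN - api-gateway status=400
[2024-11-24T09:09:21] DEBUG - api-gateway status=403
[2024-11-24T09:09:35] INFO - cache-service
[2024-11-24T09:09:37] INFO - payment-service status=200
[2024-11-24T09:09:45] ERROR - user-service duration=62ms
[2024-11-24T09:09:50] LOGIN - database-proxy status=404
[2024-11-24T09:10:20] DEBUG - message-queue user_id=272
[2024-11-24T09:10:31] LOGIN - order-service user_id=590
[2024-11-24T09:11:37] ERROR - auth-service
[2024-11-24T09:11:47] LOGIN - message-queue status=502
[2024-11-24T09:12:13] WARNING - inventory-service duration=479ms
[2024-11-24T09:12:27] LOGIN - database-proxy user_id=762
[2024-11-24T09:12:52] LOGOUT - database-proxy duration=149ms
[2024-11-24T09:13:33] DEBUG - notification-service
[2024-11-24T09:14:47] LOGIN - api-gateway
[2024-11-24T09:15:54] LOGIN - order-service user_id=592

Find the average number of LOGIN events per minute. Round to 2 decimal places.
0.69

To calculate the rate:

1. Count total LOGIN events: 11
2. Total time period: 16 minutes
3. Rate = 11 / 16 = 0.69 events per minute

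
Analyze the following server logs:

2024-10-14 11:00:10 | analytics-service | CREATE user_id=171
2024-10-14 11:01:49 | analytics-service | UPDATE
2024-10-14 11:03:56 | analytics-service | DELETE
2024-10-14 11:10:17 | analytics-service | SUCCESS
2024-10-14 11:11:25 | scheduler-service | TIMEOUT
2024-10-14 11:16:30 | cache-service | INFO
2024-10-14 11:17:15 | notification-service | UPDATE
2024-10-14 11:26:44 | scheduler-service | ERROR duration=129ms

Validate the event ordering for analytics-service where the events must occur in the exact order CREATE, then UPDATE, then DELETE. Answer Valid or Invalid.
Valid

To validate ordering:

1. Required order: CREATE → UPDATE → DELETE
2. Rule: the events must occur in the exact order CREATE, then UPDATE, then DELETE
3. Check actual order of events for analytics-service
4. Result: Valid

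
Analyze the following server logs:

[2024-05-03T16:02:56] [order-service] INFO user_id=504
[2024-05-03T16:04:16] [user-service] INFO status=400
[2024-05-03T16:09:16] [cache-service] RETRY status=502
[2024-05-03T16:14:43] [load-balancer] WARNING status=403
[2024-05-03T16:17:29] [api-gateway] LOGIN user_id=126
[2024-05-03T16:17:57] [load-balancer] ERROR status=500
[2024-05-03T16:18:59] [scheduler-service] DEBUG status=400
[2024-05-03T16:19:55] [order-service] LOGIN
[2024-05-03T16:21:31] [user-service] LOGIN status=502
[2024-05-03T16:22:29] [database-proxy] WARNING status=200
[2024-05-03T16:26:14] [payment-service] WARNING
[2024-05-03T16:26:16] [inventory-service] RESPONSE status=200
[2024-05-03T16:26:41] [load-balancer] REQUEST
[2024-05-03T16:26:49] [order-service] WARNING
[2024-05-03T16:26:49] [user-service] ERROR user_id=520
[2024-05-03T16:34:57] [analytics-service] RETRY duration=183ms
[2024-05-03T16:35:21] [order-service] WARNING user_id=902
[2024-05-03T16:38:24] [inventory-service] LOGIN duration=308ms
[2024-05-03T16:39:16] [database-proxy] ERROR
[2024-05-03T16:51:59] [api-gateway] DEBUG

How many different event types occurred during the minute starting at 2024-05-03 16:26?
4

To count unique event types:

1. Filter events in the minute starting at 2024-05-03 16:26
2. Extract event types from matching entries
3. Count unique types: 4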